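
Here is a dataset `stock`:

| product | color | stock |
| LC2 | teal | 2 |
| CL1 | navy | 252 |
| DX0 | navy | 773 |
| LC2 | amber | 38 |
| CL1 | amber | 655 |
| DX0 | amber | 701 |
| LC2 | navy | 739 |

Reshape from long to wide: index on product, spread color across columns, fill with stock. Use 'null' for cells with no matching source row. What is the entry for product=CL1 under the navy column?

252

The long row with product=CL1, color=navy has stock=252.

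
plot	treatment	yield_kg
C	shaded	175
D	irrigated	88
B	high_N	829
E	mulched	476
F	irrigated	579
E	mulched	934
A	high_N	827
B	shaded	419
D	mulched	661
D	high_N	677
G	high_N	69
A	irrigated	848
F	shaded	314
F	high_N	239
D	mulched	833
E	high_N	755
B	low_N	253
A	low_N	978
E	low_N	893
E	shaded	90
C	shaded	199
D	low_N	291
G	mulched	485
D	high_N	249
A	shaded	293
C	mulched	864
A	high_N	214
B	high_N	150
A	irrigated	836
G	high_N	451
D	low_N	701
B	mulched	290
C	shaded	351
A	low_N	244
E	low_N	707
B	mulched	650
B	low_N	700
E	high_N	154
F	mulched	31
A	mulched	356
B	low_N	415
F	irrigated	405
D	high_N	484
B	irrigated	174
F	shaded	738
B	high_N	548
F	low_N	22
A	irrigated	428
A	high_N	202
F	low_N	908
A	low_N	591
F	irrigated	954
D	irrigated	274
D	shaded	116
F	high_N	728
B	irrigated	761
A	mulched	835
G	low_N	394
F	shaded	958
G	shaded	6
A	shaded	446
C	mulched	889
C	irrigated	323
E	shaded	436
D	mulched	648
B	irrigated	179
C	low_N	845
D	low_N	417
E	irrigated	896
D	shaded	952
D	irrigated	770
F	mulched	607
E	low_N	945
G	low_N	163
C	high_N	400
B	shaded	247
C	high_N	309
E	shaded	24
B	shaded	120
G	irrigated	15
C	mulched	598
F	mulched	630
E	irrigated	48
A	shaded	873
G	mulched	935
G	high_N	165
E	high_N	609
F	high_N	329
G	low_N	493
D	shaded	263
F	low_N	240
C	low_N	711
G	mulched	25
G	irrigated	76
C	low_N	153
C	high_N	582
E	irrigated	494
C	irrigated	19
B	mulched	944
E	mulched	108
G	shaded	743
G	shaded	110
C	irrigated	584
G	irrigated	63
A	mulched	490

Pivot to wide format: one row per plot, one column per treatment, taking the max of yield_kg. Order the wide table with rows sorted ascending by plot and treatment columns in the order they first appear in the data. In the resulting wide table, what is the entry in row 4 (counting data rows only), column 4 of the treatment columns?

With rows sorted ascending by plot, row 4 is plot=D. treatment columns in first-appearance order: shaded, irrigated, high_N, mulched, low_N; column 4 is mulched.
Long rows with plot=D, treatment=mulched: max(661, 833, 648) = 833.

833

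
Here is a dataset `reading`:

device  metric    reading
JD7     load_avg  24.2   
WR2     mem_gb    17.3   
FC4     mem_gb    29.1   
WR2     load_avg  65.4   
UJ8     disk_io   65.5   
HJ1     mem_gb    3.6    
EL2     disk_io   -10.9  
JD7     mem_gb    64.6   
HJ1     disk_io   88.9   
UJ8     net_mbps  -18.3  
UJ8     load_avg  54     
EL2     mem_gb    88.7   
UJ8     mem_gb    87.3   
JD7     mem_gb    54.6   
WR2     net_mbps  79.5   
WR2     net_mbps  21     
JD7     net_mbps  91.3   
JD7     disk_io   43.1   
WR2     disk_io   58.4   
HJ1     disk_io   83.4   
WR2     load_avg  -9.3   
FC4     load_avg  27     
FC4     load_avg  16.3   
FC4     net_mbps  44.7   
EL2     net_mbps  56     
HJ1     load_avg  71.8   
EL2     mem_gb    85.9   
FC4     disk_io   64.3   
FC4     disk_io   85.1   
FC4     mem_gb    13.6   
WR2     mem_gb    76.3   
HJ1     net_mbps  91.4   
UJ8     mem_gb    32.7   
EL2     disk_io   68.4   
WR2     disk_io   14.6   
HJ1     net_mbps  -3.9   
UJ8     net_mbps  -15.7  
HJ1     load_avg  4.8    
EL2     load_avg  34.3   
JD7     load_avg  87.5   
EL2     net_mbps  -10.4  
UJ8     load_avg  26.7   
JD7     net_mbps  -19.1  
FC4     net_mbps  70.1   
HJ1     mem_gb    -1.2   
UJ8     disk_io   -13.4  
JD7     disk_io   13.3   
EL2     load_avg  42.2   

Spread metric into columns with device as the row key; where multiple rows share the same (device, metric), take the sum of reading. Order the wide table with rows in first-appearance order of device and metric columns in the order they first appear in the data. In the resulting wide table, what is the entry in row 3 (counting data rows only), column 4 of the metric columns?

114.8

With rows in first-appearance order of device, row 3 is device=FC4. metric columns in first-appearance order: load_avg, mem_gb, disk_io, net_mbps; column 4 is net_mbps.
Long rows with device=FC4, metric=net_mbps: 44.7 + 70.1 = 114.8.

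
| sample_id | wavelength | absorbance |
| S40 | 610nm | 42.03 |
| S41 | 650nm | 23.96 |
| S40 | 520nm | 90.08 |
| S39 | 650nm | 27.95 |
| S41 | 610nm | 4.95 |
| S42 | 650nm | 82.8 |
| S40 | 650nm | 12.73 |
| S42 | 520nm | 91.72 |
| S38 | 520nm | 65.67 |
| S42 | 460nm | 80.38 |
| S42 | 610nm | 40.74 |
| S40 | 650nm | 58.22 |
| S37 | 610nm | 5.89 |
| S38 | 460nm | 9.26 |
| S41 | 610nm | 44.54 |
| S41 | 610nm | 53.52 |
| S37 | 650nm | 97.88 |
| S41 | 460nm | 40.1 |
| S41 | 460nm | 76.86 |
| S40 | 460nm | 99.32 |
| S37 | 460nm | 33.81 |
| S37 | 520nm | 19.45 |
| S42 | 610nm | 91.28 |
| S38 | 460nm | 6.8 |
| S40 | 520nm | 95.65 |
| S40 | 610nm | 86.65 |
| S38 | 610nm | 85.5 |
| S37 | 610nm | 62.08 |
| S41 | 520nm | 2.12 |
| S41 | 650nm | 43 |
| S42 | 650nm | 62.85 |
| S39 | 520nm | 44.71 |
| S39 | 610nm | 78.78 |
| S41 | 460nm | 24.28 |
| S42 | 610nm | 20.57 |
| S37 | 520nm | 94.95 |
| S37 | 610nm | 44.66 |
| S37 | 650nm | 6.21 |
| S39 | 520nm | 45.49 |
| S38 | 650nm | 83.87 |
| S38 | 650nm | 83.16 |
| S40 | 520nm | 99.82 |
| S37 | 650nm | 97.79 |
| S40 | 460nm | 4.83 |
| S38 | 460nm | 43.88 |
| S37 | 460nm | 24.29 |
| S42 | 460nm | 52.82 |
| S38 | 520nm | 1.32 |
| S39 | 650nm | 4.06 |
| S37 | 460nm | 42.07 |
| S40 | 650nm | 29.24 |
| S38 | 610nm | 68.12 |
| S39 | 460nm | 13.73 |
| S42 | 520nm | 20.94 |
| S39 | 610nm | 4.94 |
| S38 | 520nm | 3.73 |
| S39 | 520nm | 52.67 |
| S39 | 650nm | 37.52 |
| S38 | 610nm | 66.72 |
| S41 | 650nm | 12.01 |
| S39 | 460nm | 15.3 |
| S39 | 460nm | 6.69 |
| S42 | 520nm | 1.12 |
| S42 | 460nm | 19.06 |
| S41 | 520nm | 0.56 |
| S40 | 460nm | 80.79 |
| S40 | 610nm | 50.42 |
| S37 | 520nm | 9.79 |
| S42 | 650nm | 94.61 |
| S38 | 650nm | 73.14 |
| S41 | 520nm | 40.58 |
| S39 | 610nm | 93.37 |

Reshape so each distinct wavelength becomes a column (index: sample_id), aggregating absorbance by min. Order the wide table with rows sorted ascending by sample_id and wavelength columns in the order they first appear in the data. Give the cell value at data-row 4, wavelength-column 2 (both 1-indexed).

With rows sorted ascending by sample_id, row 4 is sample_id=S40. wavelength columns in first-appearance order: 610nm, 650nm, 520nm, 460nm; column 2 is 650nm.
Long rows with sample_id=S40, wavelength=650nm: min(12.73, 58.22, 29.24) = 12.73.

12.73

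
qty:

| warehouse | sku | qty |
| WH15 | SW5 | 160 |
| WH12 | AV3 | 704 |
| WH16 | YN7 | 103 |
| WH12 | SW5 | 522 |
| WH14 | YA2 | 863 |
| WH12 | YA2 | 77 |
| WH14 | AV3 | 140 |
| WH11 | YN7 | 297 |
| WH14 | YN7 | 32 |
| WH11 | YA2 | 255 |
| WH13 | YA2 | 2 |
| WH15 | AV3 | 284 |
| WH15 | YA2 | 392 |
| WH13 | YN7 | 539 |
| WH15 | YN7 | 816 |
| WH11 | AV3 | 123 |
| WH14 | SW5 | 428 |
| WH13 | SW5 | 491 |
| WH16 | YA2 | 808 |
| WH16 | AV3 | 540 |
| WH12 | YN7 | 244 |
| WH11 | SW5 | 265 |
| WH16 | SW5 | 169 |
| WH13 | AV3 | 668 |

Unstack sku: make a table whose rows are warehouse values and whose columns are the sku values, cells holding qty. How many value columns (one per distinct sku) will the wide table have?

4 distinct sku values: YN7, YA2, AV3, SW5.

4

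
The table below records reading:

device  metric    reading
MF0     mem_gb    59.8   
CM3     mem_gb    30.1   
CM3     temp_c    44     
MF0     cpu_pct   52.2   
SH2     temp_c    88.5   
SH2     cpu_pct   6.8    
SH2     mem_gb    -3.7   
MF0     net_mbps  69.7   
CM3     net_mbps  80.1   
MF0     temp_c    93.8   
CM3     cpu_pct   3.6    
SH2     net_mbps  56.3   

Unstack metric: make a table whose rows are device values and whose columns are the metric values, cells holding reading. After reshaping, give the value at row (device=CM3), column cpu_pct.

3.6

Wide layout: rows indexed by device, columns are the 4 distinct metric values (mem_gb, temp_c, cpu_pct, net_mbps).
Cell (device=CM3, metric=cpu_pct) draws from the long row where device=CM3 and metric=cpu_pct, which has reading=3.6.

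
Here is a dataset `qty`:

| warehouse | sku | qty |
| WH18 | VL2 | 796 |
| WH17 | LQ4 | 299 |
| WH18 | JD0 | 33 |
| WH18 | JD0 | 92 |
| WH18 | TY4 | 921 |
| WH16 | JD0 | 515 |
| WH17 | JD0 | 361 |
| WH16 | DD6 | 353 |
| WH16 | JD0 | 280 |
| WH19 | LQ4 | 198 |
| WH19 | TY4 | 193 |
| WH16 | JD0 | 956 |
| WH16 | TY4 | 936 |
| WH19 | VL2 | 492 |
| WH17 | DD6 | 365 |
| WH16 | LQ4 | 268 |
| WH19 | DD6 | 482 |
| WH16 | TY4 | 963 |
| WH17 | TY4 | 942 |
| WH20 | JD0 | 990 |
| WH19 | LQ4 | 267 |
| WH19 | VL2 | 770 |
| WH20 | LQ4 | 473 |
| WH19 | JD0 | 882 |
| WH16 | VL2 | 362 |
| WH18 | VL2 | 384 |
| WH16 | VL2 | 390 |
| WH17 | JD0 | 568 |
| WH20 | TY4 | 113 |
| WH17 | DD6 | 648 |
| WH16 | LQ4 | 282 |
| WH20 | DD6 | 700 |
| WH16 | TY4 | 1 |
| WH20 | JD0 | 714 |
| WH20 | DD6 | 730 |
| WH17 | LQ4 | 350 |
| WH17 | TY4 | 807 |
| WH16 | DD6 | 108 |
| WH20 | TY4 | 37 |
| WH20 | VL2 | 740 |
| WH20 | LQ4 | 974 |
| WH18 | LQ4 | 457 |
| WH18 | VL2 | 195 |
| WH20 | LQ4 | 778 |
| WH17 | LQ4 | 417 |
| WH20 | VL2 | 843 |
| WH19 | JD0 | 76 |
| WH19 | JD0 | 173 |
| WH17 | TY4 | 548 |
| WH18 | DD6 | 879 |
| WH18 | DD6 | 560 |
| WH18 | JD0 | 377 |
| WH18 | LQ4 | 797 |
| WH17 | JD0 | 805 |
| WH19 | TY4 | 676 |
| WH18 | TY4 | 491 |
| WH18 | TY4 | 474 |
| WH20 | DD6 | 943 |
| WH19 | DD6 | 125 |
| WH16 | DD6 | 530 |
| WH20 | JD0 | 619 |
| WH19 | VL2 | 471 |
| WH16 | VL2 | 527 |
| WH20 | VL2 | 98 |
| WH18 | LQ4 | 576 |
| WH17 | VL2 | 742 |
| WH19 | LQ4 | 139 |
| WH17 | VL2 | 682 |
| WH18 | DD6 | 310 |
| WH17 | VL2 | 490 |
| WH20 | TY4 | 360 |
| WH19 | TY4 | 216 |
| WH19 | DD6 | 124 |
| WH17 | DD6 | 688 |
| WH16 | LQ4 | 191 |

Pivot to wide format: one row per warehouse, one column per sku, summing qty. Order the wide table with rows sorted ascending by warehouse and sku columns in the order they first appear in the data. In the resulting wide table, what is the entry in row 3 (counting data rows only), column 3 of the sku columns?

With rows sorted ascending by warehouse, row 3 is warehouse=WH18. sku columns in first-appearance order: VL2, LQ4, JD0, TY4, DD6; column 3 is JD0.
Long rows with warehouse=WH18, sku=JD0: 33 + 92 + 377 = 502.

502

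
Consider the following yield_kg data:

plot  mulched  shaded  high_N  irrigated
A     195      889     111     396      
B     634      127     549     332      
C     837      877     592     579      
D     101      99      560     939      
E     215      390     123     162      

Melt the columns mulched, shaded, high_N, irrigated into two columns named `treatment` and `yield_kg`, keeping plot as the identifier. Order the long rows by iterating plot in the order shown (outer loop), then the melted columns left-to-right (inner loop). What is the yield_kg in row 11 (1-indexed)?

592

20 rows total (5 × 4). Row 11: index ⌊(11-1)/4⌋ = 2 into plot → C; (11-1) mod 4 = 2 into the melted columns → high_N.
So row 11 is (C, high_N, 592); yield_kg = 592.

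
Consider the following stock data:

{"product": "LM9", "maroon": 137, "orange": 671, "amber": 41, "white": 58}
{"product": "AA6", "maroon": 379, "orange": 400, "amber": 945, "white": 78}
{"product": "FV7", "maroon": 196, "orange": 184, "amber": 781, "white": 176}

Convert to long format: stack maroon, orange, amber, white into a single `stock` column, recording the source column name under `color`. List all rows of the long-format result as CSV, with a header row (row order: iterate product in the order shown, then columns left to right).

Each (product, column) pair becomes one row: 3 × 4 = 12 rows.
For example, (LM9, maroon) → stock=137.

product,color,stock
LM9,maroon,137
LM9,orange,671
LM9,amber,41
LM9,white,58
AA6,maroon,379
AA6,orange,400
AA6,amber,945
AA6,white,78
FV7,maroon,196
FV7,orange,184
FV7,amber,781
FV7,white,176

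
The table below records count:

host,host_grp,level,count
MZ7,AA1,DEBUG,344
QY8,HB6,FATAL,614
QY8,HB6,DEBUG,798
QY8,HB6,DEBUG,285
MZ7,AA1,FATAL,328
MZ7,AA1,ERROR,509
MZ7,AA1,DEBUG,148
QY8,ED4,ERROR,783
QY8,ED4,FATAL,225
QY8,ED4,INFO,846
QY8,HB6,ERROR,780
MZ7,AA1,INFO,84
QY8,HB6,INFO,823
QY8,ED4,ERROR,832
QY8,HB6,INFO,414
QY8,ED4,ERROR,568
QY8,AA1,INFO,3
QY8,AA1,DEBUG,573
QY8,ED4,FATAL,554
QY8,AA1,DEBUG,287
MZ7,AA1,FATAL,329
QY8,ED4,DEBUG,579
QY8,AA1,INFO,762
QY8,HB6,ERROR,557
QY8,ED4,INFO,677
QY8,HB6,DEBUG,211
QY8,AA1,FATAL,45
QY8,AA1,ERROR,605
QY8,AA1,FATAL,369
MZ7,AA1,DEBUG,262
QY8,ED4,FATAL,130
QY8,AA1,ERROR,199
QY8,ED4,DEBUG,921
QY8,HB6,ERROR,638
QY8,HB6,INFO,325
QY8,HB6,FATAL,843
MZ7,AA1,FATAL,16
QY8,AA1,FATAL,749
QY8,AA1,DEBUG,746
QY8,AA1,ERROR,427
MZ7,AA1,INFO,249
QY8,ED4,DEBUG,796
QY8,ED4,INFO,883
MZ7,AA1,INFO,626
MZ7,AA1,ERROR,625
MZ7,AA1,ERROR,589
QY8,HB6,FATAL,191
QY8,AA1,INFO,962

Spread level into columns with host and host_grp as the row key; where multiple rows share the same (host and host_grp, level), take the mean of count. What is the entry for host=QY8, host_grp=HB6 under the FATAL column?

Rows with host=QY8, host_grp=HB6 and level=FATAL: count values are 614, 843, 191.
(614 + 843 + 191) / 3 = 549.33.

549.33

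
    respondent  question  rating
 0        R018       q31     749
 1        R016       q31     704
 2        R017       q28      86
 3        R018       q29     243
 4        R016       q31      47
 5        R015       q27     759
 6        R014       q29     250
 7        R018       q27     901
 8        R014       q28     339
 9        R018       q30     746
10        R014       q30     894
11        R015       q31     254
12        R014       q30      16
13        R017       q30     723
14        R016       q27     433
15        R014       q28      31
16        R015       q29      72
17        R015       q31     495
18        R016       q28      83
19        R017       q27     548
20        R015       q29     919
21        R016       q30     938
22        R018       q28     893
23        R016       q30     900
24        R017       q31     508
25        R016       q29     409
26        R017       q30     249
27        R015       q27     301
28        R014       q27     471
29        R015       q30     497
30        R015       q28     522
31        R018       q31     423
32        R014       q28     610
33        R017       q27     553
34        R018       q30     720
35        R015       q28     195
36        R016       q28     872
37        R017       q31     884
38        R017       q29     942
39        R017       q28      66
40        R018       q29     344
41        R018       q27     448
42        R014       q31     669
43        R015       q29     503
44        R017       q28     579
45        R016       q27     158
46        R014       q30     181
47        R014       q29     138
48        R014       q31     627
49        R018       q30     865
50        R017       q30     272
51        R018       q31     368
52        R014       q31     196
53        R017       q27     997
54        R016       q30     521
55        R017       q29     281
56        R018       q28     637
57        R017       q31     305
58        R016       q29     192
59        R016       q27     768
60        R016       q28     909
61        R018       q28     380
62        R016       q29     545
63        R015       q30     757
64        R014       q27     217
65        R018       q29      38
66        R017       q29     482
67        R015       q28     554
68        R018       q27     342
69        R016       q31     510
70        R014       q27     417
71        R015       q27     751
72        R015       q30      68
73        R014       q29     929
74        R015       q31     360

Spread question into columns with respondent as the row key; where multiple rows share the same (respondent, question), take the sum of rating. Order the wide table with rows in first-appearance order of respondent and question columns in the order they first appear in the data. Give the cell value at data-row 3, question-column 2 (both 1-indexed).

With rows in first-appearance order of respondent, row 3 is respondent=R017. question columns in first-appearance order: q31, q28, q29, q27, q30; column 2 is q28.
Long rows with respondent=R017, question=q28: 86 + 66 + 579 = 731.

731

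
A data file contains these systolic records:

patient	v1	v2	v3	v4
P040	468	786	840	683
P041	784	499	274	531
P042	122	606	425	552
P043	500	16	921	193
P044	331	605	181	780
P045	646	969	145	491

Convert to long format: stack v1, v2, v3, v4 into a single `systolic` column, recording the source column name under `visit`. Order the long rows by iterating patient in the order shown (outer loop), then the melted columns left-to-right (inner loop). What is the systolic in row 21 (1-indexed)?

646

24 rows total (6 × 4). Row 21: index ⌊(21-1)/4⌋ = 5 into patient → P045; (21-1) mod 4 = 0 into the melted columns → v1.
So row 21 is (P045, v1, 646); systolic = 646.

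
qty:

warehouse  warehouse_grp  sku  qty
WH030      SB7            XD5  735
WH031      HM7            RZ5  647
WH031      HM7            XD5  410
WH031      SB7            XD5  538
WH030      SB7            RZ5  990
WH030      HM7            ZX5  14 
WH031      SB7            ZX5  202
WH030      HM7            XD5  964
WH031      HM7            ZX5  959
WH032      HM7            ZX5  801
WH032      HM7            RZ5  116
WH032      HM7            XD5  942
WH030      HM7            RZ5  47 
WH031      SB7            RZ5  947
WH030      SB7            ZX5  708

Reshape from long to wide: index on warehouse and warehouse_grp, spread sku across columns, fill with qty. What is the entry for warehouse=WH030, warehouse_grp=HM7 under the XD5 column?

Wide layout: rows indexed by warehouse and warehouse_grp, columns are the 3 distinct sku values (XD5, RZ5, ZX5).
Cell (warehouse=WH030, warehouse_grp=HM7, sku=XD5) draws from the long row where warehouse=WH030, warehouse_grp=HM7 and sku=XD5, which has qty=964.

964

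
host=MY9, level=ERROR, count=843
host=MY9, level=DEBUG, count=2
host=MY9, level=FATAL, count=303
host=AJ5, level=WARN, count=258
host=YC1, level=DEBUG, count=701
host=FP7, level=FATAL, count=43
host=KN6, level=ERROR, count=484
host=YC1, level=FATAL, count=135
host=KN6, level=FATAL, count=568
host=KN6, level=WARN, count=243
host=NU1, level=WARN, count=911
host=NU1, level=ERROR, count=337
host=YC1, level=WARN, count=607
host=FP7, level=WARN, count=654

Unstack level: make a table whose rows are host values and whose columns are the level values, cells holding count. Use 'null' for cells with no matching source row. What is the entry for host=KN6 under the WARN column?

243

The long row with host=KN6, level=WARN has count=243.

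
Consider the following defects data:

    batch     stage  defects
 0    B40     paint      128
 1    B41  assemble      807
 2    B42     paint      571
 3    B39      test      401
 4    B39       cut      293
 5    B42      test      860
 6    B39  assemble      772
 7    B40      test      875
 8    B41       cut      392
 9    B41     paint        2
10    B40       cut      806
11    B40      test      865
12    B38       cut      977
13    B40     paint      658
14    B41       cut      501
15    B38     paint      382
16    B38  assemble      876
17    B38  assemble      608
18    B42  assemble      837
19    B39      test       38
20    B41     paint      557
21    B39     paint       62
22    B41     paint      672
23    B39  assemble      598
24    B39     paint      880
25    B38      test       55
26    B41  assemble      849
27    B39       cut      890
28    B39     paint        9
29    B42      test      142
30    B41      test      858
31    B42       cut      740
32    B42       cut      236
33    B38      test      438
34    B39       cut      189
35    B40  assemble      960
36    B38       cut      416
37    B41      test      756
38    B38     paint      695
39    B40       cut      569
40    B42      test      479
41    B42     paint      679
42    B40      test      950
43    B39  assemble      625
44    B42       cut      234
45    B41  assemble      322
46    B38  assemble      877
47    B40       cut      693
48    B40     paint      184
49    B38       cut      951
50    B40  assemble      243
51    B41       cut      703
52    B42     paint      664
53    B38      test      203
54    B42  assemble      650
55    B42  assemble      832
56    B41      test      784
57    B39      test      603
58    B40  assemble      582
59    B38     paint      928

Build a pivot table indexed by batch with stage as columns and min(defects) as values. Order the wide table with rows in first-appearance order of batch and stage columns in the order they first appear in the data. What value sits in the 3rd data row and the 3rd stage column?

142

With rows in first-appearance order of batch, row 3 is batch=B42. stage columns in first-appearance order: paint, assemble, test, cut; column 3 is test.
Long rows with batch=B42, stage=test: min(860, 142, 479) = 142.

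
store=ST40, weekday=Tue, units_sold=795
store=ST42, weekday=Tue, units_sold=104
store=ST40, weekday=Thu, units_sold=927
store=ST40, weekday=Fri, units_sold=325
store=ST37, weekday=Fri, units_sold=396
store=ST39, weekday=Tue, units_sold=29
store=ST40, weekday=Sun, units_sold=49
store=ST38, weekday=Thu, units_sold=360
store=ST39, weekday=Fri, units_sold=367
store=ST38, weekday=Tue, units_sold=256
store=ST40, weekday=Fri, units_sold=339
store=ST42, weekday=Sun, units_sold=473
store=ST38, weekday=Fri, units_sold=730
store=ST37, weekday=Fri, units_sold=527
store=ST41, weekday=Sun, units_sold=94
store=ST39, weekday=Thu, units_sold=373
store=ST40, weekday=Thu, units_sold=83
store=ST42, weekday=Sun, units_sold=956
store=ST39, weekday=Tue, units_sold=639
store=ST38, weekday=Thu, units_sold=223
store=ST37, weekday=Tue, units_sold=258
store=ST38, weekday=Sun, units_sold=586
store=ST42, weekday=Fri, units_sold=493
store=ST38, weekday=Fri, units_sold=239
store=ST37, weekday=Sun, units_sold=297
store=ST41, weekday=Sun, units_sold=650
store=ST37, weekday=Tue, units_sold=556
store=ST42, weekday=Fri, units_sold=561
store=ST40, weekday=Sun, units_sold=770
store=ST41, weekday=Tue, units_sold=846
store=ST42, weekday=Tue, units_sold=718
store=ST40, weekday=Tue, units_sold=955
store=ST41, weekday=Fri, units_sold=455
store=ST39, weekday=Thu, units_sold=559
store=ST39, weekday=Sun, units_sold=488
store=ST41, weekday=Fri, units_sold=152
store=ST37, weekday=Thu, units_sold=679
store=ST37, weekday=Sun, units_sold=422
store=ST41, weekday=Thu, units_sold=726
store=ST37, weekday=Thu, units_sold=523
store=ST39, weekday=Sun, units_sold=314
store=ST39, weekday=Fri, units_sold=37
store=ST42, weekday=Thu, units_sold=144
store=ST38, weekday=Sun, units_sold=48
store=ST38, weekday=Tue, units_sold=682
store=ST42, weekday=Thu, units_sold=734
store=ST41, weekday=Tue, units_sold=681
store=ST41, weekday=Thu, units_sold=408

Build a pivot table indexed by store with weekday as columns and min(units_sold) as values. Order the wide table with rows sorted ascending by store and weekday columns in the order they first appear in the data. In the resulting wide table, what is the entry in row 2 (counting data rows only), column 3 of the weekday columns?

239

With rows sorted ascending by store, row 2 is store=ST38. weekday columns in first-appearance order: Tue, Thu, Fri, Sun; column 3 is Fri.
Long rows with store=ST38, weekday=Fri: min(730, 239) = 239.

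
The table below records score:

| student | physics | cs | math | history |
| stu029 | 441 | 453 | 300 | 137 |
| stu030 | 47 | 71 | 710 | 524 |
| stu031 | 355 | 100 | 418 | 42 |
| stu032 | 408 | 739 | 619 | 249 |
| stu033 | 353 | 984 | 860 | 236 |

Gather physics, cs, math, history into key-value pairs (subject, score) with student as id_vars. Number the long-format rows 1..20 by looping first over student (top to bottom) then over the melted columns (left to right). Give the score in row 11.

418

20 rows total (5 × 4). Row 11: index ⌊(11-1)/4⌋ = 2 into student → stu031; (11-1) mod 4 = 2 into the melted columns → math.
So row 11 is (stu031, math, 418); score = 418.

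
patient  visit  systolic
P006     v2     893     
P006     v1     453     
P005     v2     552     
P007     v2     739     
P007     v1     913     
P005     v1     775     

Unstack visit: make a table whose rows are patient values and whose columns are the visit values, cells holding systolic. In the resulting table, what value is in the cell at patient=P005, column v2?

552

Wide layout: rows indexed by patient, columns are the 2 distinct visit values (v2, v1).
Cell (patient=P005, visit=v2) draws from the long row where patient=P005 and visit=v2, which has systolic=552.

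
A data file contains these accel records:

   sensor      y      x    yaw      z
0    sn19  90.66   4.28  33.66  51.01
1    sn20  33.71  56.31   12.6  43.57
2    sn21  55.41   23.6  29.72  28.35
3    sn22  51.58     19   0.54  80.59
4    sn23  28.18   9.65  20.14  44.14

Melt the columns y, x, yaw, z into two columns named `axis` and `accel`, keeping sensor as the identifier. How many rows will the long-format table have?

5 sensor values × 4 melted columns = 20 rows.

20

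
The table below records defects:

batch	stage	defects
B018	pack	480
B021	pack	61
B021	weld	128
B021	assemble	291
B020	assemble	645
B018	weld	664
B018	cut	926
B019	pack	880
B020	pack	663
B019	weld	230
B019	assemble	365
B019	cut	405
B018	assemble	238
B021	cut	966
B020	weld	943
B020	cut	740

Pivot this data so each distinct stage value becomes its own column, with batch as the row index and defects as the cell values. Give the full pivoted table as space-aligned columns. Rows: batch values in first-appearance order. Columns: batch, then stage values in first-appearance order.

batch  pack  weld  assemble  cut
B018   480   664   238       926
B021   61    128   291       966
B020   663   943   645       740
B019   880   230   365       405

Columns: batch plus the 4 distinct stage values (pack, weld, assemble, cut).
For example, row B018 column pack takes defects=480 from the long row (B018, pack).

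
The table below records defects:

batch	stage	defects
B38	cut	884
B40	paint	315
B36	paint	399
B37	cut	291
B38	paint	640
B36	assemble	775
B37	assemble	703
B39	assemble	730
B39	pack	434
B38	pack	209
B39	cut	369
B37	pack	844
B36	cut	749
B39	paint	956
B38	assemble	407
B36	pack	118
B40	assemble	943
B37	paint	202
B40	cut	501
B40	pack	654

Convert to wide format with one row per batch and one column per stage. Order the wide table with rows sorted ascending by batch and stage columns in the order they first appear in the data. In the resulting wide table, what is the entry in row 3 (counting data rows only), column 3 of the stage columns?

With rows sorted ascending by batch, row 3 is batch=B38. stage columns in first-appearance order: cut, paint, assemble, pack; column 3 is assemble.
Long rows with batch=B38, stage=assemble: defects = 407.

407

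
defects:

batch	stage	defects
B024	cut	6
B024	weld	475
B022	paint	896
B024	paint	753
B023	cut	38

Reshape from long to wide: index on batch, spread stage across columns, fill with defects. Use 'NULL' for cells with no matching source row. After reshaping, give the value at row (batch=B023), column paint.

NULL

No long-format row has batch=B023 and stage=paint, so the cell is NULL.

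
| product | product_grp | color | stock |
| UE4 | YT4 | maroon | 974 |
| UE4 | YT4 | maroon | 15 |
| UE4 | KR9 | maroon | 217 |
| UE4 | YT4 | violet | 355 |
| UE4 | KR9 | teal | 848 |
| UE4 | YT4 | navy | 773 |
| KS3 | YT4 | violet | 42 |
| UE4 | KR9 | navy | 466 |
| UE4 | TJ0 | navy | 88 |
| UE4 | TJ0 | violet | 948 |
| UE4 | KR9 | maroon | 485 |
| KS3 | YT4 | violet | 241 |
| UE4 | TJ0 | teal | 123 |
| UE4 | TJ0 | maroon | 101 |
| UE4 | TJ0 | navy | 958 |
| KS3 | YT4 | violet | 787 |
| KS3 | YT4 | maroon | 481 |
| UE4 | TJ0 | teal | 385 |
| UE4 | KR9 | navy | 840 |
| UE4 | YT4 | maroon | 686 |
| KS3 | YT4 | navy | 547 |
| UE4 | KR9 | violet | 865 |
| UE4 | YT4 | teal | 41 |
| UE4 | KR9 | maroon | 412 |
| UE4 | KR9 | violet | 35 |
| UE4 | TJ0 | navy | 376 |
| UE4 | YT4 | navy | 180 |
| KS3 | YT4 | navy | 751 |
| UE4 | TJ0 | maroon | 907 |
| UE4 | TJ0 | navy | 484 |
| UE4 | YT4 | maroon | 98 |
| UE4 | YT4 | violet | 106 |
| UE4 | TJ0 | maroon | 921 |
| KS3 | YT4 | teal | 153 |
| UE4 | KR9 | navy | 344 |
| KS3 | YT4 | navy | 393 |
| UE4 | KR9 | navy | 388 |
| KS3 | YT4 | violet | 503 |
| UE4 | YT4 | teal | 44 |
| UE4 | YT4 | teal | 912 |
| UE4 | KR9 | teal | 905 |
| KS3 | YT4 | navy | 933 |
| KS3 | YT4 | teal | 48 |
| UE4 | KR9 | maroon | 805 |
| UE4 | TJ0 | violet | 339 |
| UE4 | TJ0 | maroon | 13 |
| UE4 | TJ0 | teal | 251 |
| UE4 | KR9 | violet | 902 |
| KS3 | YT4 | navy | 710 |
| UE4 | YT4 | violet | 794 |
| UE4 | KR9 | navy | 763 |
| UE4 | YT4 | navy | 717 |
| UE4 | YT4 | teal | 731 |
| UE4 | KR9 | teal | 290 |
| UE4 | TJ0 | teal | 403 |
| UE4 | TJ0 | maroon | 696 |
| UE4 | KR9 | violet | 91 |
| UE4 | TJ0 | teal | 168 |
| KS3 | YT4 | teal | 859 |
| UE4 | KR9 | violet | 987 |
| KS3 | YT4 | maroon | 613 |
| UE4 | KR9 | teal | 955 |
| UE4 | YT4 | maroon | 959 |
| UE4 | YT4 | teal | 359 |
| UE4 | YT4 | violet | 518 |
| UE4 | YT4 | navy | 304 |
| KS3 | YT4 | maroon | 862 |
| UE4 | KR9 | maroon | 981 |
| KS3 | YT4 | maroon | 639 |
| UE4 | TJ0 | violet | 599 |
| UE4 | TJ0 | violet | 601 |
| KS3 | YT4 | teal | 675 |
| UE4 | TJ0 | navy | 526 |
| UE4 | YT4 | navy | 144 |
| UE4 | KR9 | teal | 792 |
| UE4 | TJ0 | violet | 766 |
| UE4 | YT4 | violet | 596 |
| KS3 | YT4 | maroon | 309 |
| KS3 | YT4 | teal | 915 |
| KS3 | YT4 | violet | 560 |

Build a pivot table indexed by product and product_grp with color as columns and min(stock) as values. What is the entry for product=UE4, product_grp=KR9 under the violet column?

35

Rows with product=UE4, product_grp=KR9 and color=violet: stock values are 865, 35, 902, 91, 987.
min(865, 35, 902, 91, 987) = 35.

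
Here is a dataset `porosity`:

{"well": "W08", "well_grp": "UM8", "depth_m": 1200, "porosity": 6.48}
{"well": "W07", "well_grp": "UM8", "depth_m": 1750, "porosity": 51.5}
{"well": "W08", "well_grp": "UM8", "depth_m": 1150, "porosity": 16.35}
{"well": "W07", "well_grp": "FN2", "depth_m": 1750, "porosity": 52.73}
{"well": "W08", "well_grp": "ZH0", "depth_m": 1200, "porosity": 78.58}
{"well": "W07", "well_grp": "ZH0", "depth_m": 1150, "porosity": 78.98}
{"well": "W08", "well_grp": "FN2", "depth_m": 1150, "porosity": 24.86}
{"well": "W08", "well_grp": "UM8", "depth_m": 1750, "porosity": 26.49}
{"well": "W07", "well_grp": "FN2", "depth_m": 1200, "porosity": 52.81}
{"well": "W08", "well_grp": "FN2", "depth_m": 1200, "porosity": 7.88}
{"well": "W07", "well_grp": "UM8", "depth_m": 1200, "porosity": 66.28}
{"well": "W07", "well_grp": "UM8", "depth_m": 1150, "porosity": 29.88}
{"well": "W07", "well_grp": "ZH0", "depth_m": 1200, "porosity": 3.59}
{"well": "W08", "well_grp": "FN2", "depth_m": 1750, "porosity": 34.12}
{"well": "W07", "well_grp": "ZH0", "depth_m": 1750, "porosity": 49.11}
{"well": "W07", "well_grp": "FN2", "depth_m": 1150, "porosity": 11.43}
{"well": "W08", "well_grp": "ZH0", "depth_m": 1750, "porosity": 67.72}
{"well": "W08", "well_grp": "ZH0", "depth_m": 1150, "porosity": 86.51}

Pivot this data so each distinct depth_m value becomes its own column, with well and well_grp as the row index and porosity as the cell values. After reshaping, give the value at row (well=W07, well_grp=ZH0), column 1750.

49.11

Wide layout: rows indexed by well and well_grp, columns are the 3 distinct depth_m values (1200, 1750, 1150).
Cell (well=W07, well_grp=ZH0, depth_m=1750) draws from the long row where well=W07, well_grp=ZH0 and depth_m=1750, which has porosity=49.11.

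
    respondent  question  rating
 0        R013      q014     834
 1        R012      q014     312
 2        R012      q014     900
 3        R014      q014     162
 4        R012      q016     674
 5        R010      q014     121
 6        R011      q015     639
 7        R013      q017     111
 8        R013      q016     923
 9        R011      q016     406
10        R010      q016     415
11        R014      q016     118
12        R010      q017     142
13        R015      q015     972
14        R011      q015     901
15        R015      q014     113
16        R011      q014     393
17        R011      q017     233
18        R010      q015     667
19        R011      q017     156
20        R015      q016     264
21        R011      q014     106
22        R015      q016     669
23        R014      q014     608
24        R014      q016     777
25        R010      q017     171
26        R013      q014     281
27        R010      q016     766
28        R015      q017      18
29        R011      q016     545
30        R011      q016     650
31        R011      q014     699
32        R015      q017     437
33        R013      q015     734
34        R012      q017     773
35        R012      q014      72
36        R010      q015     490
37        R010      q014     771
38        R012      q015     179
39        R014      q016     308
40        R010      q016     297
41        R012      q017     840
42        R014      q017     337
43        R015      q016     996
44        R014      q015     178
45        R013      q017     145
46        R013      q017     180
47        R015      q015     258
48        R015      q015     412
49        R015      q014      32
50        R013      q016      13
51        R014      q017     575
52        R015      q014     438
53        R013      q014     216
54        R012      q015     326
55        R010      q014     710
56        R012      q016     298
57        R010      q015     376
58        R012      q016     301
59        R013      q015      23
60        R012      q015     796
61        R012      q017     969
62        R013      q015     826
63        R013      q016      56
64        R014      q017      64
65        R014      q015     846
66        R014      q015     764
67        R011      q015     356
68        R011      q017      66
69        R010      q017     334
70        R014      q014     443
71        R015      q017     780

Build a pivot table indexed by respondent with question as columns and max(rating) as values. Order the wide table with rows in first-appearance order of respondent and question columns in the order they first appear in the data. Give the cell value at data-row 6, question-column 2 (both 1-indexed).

996

With rows in first-appearance order of respondent, row 6 is respondent=R015. question columns in first-appearance order: q014, q016, q015, q017; column 2 is q016.
Long rows with respondent=R015, question=q016: max(264, 669, 996) = 996.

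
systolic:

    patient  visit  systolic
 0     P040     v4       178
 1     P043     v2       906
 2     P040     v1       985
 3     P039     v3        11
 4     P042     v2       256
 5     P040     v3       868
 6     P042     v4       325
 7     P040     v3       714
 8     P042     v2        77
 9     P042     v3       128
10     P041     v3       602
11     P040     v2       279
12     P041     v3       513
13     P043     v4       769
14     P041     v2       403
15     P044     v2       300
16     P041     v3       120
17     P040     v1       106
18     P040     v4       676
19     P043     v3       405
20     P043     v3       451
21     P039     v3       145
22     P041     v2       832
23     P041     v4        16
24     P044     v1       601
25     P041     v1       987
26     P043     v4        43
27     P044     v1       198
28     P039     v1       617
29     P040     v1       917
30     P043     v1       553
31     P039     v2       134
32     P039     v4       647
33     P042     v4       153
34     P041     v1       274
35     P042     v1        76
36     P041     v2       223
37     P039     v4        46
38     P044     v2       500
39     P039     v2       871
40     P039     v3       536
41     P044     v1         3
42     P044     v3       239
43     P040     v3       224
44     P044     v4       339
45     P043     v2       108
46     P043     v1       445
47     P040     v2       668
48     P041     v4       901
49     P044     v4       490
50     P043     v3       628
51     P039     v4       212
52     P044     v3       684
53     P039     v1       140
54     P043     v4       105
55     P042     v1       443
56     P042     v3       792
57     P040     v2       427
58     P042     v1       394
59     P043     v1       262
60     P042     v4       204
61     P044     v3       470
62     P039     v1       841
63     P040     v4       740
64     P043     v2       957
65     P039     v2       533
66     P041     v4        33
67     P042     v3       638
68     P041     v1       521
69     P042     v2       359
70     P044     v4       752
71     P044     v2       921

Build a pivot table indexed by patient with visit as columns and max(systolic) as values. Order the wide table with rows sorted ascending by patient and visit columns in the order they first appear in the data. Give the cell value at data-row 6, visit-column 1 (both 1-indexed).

752

With rows sorted ascending by patient, row 6 is patient=P044. visit columns in first-appearance order: v4, v2, v1, v3; column 1 is v4.
Long rows with patient=P044, visit=v4: max(339, 490, 752) = 752.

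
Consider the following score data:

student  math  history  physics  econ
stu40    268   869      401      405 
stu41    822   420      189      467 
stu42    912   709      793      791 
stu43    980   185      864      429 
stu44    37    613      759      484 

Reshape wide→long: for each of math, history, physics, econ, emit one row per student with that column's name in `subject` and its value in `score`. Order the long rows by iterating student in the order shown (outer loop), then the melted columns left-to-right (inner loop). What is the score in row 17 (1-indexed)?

20 rows total (5 × 4). Row 17: index ⌊(17-1)/4⌋ = 4 into student → stu44; (17-1) mod 4 = 0 into the melted columns → math.
So row 17 is (stu44, math, 37); score = 37.

37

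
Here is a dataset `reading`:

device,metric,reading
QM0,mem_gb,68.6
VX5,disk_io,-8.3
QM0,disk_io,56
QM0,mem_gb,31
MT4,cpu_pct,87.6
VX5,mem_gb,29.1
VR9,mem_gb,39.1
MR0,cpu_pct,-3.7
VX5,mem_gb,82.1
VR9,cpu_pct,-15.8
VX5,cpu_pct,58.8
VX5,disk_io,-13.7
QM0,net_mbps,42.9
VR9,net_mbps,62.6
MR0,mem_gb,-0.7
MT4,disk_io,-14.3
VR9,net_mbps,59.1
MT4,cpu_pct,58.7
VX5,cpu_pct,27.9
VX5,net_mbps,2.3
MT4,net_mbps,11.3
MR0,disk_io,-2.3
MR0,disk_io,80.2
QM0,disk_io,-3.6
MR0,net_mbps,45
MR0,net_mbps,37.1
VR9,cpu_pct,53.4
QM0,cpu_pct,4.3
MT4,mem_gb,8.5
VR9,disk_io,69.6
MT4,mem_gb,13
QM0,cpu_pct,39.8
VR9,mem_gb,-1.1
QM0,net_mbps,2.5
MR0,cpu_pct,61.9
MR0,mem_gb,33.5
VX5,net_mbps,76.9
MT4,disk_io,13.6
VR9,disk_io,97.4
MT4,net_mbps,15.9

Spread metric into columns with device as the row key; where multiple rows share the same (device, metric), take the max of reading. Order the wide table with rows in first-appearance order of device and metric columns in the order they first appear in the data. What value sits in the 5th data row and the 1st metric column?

33.5

With rows in first-appearance order of device, row 5 is device=MR0. metric columns in first-appearance order: mem_gb, disk_io, cpu_pct, net_mbps; column 1 is mem_gb.
Long rows with device=MR0, metric=mem_gb: max(-0.7, 33.5) = 33.5.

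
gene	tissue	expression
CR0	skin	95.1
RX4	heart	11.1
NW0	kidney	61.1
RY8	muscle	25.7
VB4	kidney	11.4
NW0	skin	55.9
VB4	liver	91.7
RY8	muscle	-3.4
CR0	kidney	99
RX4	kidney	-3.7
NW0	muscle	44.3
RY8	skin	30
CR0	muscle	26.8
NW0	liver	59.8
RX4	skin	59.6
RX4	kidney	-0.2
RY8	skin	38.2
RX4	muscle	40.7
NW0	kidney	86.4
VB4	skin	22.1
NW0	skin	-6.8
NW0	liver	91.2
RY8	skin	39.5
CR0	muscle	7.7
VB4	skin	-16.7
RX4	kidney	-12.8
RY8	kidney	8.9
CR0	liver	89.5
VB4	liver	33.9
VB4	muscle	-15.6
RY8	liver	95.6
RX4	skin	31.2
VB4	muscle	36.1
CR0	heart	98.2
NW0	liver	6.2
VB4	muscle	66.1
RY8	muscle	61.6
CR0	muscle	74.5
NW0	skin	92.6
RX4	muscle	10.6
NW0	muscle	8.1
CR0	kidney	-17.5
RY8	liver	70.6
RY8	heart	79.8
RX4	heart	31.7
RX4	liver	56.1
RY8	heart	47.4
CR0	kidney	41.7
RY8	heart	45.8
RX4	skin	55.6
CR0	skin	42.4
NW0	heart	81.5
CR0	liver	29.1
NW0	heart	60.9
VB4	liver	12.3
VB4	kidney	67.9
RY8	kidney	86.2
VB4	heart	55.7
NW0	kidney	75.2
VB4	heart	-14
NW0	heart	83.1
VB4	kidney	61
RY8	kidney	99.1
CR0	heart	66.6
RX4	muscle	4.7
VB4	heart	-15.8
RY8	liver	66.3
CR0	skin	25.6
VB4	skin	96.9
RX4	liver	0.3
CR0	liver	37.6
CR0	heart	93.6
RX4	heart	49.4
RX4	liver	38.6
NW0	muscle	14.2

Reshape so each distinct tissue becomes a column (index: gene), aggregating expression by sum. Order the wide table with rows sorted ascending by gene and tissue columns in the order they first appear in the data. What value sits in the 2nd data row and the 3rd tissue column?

With rows sorted ascending by gene, row 2 is gene=NW0. tissue columns in first-appearance order: skin, heart, kidney, muscle, liver; column 3 is kidney.
Long rows with gene=NW0, tissue=kidney: 61.1 + 86.4 + 75.2 = 222.7.

222.7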